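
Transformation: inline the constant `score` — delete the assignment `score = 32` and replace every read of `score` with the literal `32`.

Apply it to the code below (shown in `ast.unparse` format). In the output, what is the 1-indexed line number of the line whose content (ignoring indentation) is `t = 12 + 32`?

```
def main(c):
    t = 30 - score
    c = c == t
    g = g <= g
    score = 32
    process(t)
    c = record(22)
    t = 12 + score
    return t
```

Transformed code:
def main(c):
    t = 30 - 32
    c = c == t
    g = g <= g
    process(t)
    c = record(22)
    t = 12 + 32
    return t

7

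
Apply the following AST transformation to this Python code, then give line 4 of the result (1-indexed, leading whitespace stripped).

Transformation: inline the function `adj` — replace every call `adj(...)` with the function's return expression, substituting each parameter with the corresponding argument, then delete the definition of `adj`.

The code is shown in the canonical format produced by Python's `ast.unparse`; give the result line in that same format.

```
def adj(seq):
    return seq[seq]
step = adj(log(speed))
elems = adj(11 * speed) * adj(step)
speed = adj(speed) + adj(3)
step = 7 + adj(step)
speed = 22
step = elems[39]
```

Transformed code:
step = log(speed)[log(speed)]
elems = (11 * speed)[11 * speed] * step[step]
speed = speed[speed] + 3[3]
step = 7 + step[step]
speed = 22
step = elems[39]

step = 7 + step[step]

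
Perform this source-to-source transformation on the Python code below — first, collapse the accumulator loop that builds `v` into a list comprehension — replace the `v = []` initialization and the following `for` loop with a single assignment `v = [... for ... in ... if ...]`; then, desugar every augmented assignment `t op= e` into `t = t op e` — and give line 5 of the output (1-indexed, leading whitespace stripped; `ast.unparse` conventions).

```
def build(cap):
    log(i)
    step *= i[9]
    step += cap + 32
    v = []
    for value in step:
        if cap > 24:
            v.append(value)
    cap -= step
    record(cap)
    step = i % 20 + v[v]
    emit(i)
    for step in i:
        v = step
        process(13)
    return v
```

v = [value for value in step if cap > 24]

Transformed code:
def build(cap):
    log(i)
    step = step * i[9]
    step = step + (cap + 32)
    v = [value for value in step if cap > 24]
    cap = cap - step
    record(cap)
    step = i % 20 + v[v]
    emit(i)
    for step in i:
        v = step
        process(13)
    return v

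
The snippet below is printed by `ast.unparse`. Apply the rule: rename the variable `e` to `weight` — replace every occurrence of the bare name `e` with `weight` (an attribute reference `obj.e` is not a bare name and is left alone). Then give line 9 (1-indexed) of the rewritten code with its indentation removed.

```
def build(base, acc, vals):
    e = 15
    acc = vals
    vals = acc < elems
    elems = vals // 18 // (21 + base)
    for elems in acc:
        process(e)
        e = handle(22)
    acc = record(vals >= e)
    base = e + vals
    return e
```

acc = record(vals >= weight)

Transformed code:
def build(base, acc, vals):
    weight = 15
    acc = vals
    vals = acc < elems
    elems = vals // 18 // (21 + base)
    for elems in acc:
        process(weight)
        weight = handle(22)
    acc = record(vals >= weight)
    base = weight + vals
    return weight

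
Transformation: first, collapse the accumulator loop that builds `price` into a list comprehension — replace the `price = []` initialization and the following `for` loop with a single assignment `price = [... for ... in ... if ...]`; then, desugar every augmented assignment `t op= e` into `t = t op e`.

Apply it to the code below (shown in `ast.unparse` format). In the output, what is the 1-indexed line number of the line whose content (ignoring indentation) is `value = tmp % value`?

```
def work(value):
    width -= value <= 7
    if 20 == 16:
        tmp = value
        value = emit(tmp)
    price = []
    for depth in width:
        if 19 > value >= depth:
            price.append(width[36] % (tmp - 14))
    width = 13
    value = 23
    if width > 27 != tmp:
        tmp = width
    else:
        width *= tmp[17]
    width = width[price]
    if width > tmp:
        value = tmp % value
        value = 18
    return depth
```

Transformed code:
def work(value):
    width = width - (value <= 7)
    if 20 == 16:
        tmp = value
        value = emit(tmp)
    price = [width[36] % (tmp - 14) for depth in width if 19 > value >= depth]
    width = 13
    value = 23
    if width > 27 != tmp:
        tmp = width
    else:
        width = width * tmp[17]
    width = width[price]
    if width > tmp:
        value = tmp % value
        value = 18
    return depth

15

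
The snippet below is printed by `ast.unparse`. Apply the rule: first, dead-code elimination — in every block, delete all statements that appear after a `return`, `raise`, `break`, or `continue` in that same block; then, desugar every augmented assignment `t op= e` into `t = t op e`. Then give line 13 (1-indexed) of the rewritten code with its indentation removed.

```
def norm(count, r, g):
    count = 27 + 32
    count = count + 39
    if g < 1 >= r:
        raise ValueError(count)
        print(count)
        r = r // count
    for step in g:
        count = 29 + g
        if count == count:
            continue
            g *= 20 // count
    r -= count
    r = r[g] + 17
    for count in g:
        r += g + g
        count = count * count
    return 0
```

r = r + (g + g)

Transformed code:
def norm(count, r, g):
    count = 27 + 32
    count = count + 39
    if g < 1 >= r:
        raise ValueError(count)
    for step in g:
        count = 29 + g
        if count == count:
            continue
    r = r - count
    r = r[g] + 17
    for count in g:
        r = r + (g + g)
        count = count * count
    return 0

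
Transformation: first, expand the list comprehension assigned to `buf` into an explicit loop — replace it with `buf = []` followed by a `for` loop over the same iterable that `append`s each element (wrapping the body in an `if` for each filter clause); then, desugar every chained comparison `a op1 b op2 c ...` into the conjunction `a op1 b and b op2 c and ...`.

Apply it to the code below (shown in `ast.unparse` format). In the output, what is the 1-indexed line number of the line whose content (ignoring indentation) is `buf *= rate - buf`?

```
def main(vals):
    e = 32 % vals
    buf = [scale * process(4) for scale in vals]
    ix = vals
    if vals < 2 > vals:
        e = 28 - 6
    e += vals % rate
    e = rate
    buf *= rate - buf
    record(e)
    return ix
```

11

Transformed code:
def main(vals):
    e = 32 % vals
    buf = []
    for scale in vals:
        buf.append(scale * process(4))
    ix = vals
    if vals < 2 and 2 > vals:
        e = 28 - 6
    e += vals % rate
    e = rate
    buf *= rate - buf
    record(e)
    return ix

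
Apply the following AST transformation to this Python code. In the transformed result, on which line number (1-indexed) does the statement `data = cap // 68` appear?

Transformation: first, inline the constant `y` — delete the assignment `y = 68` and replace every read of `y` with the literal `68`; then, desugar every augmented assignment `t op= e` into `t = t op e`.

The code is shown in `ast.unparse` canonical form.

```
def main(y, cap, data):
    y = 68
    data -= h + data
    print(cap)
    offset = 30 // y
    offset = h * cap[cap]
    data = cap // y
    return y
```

Transformed code:
def main(y, cap, data):
    data = data - (h + data)
    print(cap)
    offset = 30 // 68
    offset = h * cap[cap]
    data = cap // 68
    return 68

6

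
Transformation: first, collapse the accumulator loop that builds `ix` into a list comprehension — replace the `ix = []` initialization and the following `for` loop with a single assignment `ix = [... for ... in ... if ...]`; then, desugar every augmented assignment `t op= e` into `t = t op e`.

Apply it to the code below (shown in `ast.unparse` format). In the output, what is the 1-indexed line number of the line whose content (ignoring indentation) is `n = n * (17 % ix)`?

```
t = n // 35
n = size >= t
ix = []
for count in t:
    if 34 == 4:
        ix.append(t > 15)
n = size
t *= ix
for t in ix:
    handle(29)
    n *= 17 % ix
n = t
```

8

Transformed code:
t = n // 35
n = size >= t
ix = [t > 15 for count in t if 34 == 4]
n = size
t = t * ix
for t in ix:
    handle(29)
    n = n * (17 % ix)
n = t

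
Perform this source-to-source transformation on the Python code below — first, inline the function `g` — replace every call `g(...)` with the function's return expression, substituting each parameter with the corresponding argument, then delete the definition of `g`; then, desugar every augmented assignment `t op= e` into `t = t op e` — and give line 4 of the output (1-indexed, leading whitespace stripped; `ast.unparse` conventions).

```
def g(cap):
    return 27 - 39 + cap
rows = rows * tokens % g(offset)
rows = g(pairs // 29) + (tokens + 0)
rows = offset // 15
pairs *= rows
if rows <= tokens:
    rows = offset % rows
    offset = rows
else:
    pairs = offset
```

pairs = pairs * rows

Transformed code:
rows = rows * tokens % (27 - 39 + offset)
rows = 27 - 39 + pairs // 29 + (tokens + 0)
rows = offset // 15
pairs = pairs * rows
if rows <= tokens:
    rows = offset % rows
    offset = rows
else:
    pairs = offset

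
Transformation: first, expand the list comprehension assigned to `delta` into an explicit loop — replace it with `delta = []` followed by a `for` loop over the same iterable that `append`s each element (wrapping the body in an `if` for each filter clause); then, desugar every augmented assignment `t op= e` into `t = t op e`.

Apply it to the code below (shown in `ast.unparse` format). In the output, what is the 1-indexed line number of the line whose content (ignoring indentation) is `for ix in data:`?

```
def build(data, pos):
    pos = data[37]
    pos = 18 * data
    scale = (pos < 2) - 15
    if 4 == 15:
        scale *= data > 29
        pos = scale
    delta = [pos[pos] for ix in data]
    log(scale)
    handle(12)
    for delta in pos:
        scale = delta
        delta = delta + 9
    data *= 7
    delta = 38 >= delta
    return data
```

9

Transformed code:
def build(data, pos):
    pos = data[37]
    pos = 18 * data
    scale = (pos < 2) - 15
    if 4 == 15:
        scale = scale * (data > 29)
        pos = scale
    delta = []
    for ix in data:
        delta.append(pos[pos])
    log(scale)
    handle(12)
    for delta in pos:
        scale = delta
        delta = delta + 9
    data = data * 7
    delta = 38 >= delta
    return data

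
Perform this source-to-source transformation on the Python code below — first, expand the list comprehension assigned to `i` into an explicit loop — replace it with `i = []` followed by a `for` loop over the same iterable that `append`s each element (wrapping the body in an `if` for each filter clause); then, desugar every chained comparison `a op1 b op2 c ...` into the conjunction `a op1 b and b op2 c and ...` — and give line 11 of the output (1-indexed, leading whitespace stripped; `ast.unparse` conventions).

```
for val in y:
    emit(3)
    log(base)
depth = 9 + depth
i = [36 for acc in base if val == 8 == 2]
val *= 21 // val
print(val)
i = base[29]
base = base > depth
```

Transformed code:
for val in y:
    emit(3)
    log(base)
depth = 9 + depth
i = []
for acc in base:
    if val == 8 and 8 == 2:
        i.append(36)
val *= 21 // val
print(val)
i = base[29]
base = base > depth

i = base[29]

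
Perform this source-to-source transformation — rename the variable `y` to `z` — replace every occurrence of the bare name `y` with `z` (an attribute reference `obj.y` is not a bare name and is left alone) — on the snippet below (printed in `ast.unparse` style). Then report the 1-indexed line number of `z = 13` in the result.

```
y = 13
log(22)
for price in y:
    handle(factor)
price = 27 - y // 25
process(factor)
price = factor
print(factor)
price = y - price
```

Transformed code:
z = 13
log(22)
for price in z:
    handle(factor)
price = 27 - z // 25
process(factor)
price = factor
print(factor)
price = z - price

1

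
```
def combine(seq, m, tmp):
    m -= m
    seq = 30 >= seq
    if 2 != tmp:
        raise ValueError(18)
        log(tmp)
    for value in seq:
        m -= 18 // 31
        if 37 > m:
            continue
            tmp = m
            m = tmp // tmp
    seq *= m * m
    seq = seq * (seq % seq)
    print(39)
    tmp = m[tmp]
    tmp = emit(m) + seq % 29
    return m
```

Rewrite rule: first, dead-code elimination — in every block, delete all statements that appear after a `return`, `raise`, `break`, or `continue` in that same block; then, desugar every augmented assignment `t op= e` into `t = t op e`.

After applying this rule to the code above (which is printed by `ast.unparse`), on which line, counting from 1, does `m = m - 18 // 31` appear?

7

Transformed code:
def combine(seq, m, tmp):
    m = m - m
    seq = 30 >= seq
    if 2 != tmp:
        raise ValueError(18)
    for value in seq:
        m = m - 18 // 31
        if 37 > m:
            continue
    seq = seq * (m * m)
    seq = seq * (seq % seq)
    print(39)
    tmp = m[tmp]
    tmp = emit(m) + seq % 29
    return m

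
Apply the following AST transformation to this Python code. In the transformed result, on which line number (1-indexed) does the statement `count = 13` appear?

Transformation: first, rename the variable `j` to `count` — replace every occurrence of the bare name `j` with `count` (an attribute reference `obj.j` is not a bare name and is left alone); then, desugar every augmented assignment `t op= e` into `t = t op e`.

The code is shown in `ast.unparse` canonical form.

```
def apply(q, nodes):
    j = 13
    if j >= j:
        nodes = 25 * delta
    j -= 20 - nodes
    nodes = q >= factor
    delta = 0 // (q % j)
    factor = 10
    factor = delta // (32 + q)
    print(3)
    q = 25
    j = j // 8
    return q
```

Transformed code:
def apply(q, nodes):
    count = 13
    if count >= count:
        nodes = 25 * delta
    count = count - (20 - nodes)
    nodes = q >= factor
    delta = 0 // (q % count)
    factor = 10
    factor = delta // (32 + q)
    print(3)
    q = 25
    count = count // 8
    return q

2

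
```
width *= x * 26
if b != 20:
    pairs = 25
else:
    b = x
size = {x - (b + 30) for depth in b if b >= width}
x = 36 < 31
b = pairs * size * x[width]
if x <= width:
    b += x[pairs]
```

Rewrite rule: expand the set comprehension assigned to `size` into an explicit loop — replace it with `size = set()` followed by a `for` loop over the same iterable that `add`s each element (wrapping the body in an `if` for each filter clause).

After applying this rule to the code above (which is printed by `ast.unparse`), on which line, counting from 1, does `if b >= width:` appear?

8

Transformed code:
width *= x * 26
if b != 20:
    pairs = 25
else:
    b = x
size = set()
for depth in b:
    if b >= width:
        size.add(x - (b + 30))
x = 36 < 31
b = pairs * size * x[width]
if x <= width:
    b += x[pairs]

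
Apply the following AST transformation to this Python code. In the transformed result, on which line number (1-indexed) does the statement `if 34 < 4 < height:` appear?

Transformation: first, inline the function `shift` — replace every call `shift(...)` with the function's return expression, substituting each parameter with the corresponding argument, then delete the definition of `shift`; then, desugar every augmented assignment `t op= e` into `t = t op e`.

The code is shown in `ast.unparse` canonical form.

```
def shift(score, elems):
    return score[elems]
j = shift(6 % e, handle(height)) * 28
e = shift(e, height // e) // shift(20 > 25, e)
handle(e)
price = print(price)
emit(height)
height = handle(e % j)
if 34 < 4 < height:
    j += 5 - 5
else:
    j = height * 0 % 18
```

Transformed code:
j = (6 % e)[handle(height)] * 28
e = e[height // e] // (20 > 25)[e]
handle(e)
price = print(price)
emit(height)
height = handle(e % j)
if 34 < 4 < height:
    j = j + (5 - 5)
else:
    j = height * 0 % 18

7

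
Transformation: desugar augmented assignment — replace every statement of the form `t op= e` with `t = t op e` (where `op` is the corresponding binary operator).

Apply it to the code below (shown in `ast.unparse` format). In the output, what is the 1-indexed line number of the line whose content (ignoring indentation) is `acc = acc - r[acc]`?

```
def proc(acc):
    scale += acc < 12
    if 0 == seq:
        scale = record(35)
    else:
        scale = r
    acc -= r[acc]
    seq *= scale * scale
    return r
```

7

Transformed code:
def proc(acc):
    scale = scale + (acc < 12)
    if 0 == seq:
        scale = record(35)
    else:
        scale = r
    acc = acc - r[acc]
    seq = seq * (scale * scale)
    return r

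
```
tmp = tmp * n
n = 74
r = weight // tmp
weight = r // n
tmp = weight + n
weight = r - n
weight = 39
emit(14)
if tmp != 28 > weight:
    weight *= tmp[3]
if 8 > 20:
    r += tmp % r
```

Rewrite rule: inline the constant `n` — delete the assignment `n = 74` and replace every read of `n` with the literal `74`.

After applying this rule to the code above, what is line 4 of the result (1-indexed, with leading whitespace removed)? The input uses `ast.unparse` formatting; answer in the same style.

tmp = weight + 74

Transformed code:
tmp = tmp * 74
r = weight // tmp
weight = r // 74
tmp = weight + 74
weight = r - 74
weight = 39
emit(14)
if tmp != 28 > weight:
    weight *= tmp[3]
if 8 > 20:
    r += tmp % r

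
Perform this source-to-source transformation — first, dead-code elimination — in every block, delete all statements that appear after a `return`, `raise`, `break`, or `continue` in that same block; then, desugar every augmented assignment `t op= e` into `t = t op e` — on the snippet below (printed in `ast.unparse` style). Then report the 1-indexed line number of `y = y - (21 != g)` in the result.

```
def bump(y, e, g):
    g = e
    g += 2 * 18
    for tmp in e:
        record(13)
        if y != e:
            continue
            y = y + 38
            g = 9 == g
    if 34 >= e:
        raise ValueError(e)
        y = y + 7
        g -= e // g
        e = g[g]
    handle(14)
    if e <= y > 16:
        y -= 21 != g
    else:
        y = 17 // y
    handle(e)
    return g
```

Transformed code:
def bump(y, e, g):
    g = e
    g = g + 2 * 18
    for tmp in e:
        record(13)
        if y != e:
            continue
    if 34 >= e:
        raise ValueError(e)
    handle(14)
    if e <= y > 16:
        y = y - (21 != g)
    else:
        y = 17 // y
    handle(e)
    return g

12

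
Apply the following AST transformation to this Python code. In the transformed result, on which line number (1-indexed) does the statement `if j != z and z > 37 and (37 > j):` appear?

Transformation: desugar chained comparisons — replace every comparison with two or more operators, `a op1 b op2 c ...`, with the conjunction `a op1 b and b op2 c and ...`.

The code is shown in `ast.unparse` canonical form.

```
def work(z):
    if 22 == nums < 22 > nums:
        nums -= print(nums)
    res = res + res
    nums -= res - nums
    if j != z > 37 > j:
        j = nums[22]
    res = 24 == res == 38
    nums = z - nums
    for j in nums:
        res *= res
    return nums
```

6

Transformed code:
def work(z):
    if 22 == nums and nums < 22 and (22 > nums):
        nums -= print(nums)
    res = res + res
    nums -= res - nums
    if j != z and z > 37 and (37 > j):
        j = nums[22]
    res = 24 == res and res == 38
    nums = z - nums
    for j in nums:
        res *= res
    return nums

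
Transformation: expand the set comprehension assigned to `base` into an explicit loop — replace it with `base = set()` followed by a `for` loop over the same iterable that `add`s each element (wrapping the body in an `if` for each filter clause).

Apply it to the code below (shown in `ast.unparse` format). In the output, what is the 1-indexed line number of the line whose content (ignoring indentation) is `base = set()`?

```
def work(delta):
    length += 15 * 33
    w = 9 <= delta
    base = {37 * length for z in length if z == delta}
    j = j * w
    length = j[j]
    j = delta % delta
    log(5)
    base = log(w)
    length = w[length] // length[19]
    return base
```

Transformed code:
def work(delta):
    length += 15 * 33
    w = 9 <= delta
    base = set()
    for z in length:
        if z == delta:
            base.add(37 * length)
    j = j * w
    length = j[j]
    j = delta % delta
    log(5)
    base = log(w)
    length = w[length] // length[19]
    return base

4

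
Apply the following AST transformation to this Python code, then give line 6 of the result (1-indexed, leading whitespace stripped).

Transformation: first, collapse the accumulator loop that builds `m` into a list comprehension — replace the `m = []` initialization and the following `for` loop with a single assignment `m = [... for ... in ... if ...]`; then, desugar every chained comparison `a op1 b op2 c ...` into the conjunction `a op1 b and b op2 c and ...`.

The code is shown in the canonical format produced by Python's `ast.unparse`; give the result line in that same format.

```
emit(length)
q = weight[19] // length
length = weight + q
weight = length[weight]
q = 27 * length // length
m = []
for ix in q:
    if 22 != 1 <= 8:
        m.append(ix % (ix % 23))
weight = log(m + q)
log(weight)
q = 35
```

Transformed code:
emit(length)
q = weight[19] // length
length = weight + q
weight = length[weight]
q = 27 * length // length
m = [ix % (ix % 23) for ix in q if 22 != 1 and 1 <= 8]
weight = log(m + q)
log(weight)
q = 35

m = [ix % (ix % 23) for ix in q if 22 != 1 and 1 <= 8]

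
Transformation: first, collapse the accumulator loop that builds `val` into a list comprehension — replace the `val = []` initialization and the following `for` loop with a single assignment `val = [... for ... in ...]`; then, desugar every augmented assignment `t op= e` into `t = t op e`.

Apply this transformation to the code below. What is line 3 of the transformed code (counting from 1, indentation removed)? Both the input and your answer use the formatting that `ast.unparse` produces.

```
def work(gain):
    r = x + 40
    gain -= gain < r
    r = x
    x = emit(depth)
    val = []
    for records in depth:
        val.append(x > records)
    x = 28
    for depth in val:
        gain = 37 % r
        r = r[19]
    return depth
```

Transformed code:
def work(gain):
    r = x + 40
    gain = gain - (gain < r)
    r = x
    x = emit(depth)
    val = [x > records for records in depth]
    x = 28
    for depth in val:
        gain = 37 % r
        r = r[19]
    return depth

gain = gain - (gain < r)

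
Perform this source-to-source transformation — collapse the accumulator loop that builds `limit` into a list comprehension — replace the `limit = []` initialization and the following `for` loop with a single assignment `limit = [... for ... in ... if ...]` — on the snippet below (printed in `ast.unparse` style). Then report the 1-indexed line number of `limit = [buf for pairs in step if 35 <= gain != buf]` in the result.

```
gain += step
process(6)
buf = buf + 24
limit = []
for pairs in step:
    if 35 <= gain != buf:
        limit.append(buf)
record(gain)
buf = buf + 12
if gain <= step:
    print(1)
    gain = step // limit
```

Transformed code:
gain += step
process(6)
buf = buf + 24
limit = [buf for pairs in step if 35 <= gain != buf]
record(gain)
buf = buf + 12
if gain <= step:
    print(1)
    gain = step // limit

4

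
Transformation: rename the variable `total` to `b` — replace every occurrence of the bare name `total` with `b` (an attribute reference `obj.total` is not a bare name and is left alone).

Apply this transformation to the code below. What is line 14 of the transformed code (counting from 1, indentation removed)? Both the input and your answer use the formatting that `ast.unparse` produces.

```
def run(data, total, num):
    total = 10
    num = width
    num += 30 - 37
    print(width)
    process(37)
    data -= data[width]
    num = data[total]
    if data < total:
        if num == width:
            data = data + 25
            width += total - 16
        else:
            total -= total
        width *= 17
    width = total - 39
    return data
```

b -= b

Transformed code:
def run(data, b, num):
    b = 10
    num = width
    num += 30 - 37
    print(width)
    process(37)
    data -= data[width]
    num = data[b]
    if data < b:
        if num == width:
            data = data + 25
            width += b - 16
        else:
            b -= b
        width *= 17
    width = b - 39
    return data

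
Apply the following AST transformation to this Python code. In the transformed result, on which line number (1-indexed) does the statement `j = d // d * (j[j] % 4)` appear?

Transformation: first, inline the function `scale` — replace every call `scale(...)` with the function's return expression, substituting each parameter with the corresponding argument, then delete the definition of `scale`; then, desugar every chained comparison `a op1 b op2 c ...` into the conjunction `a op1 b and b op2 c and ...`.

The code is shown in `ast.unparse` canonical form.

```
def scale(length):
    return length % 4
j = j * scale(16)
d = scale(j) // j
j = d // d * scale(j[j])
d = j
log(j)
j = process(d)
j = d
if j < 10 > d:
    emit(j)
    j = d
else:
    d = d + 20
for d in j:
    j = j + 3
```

Transformed code:
j = j * (16 % 4)
d = j % 4 // j
j = d // d * (j[j] % 4)
d = j
log(j)
j = process(d)
j = d
if j < 10 and 10 > d:
    emit(j)
    j = d
else:
    d = d + 20
for d in j:
    j = j + 3

3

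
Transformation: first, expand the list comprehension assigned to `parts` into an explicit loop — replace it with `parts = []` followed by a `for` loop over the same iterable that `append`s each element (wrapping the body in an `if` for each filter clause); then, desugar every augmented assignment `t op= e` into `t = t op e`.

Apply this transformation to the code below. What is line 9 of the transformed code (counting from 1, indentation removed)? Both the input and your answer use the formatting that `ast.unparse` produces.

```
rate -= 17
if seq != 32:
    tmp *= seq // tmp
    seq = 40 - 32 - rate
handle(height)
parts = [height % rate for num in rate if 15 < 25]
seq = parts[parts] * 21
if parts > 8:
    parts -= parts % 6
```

Transformed code:
rate = rate - 17
if seq != 32:
    tmp = tmp * (seq // tmp)
    seq = 40 - 32 - rate
handle(height)
parts = []
for num in rate:
    if 15 < 25:
        parts.append(height % rate)
seq = parts[parts] * 21
if parts > 8:
    parts = parts - parts % 6

parts.append(height % rate)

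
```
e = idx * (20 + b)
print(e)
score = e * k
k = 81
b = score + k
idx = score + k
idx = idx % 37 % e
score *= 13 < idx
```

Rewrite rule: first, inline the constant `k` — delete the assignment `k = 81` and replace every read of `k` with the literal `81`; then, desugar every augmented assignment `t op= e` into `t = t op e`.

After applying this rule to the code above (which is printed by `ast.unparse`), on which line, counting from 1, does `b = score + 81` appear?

Transformed code:
e = idx * (20 + b)
print(e)
score = e * 81
b = score + 81
idx = score + 81
idx = idx % 37 % e
score = score * (13 < idx)

4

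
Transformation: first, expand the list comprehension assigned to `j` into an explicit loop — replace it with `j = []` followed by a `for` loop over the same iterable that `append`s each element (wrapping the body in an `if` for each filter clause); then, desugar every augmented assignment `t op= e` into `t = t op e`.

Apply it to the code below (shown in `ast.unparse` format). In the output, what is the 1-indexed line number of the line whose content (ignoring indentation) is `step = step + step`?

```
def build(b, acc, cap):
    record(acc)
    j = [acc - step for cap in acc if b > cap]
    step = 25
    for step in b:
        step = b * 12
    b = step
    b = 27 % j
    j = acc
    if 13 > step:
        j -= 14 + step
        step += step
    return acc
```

15

Transformed code:
def build(b, acc, cap):
    record(acc)
    j = []
    for cap in acc:
        if b > cap:
            j.append(acc - step)
    step = 25
    for step in b:
        step = b * 12
    b = step
    b = 27 % j
    j = acc
    if 13 > step:
        j = j - (14 + step)
        step = step + step
    return acc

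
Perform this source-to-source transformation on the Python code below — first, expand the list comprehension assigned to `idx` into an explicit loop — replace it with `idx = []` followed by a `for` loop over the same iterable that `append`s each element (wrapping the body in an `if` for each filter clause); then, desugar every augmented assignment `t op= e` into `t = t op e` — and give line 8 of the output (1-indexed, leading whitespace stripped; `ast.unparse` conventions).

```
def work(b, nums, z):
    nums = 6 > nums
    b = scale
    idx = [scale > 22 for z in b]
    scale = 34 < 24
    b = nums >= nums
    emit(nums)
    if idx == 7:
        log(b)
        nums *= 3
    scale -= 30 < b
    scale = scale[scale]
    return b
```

b = nums >= nums

Transformed code:
def work(b, nums, z):
    nums = 6 > nums
    b = scale
    idx = []
    for z in b:
        idx.append(scale > 22)
    scale = 34 < 24
    b = nums >= nums
    emit(nums)
    if idx == 7:
        log(b)
        nums = nums * 3
    scale = scale - (30 < b)
    scale = scale[scale]
    return b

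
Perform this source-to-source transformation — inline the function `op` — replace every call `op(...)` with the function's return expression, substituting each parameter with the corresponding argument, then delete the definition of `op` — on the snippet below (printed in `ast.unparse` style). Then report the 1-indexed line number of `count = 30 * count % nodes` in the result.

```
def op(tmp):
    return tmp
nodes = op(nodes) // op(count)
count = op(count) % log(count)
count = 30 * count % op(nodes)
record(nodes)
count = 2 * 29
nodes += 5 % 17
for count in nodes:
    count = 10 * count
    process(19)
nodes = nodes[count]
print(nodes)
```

3

Transformed code:
nodes = nodes // count
count = count % log(count)
count = 30 * count % nodes
record(nodes)
count = 2 * 29
nodes += 5 % 17
for count in nodes:
    count = 10 * count
    process(19)
nodes = nodes[count]
print(nodes)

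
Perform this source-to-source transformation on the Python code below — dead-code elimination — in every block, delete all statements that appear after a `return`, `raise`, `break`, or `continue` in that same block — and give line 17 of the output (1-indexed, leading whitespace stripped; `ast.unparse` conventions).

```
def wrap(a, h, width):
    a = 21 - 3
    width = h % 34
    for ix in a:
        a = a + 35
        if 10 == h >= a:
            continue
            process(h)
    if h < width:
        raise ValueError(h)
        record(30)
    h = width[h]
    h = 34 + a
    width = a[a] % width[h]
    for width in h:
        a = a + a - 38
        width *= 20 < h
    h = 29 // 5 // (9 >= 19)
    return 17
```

Transformed code:
def wrap(a, h, width):
    a = 21 - 3
    width = h % 34
    for ix in a:
        a = a + 35
        if 10 == h >= a:
            continue
    if h < width:
        raise ValueError(h)
    h = width[h]
    h = 34 + a
    width = a[a] % width[h]
    for width in h:
        a = a + a - 38
        width *= 20 < h
    h = 29 // 5 // (9 >= 19)
    return 17

return 17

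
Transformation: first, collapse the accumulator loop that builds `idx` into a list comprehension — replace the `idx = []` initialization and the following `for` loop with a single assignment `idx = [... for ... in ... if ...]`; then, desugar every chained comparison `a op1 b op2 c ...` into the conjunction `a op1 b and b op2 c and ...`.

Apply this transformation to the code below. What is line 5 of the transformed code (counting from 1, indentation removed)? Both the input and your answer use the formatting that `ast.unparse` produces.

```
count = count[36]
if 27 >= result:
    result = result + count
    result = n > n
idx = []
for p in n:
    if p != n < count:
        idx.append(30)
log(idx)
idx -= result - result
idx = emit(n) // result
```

Transformed code:
count = count[36]
if 27 >= result:
    result = result + count
    result = n > n
idx = [30 for p in n if p != n and n < count]
log(idx)
idx -= result - result
idx = emit(n) // result

idx = [30 for p in n if p != n and n < count]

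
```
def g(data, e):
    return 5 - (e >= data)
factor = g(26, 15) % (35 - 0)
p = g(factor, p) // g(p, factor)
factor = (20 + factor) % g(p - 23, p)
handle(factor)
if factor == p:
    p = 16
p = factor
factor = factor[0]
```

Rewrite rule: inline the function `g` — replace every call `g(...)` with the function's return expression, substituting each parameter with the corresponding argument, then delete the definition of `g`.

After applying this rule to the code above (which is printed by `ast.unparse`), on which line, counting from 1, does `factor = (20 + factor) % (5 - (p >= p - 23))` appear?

Transformed code:
factor = (5 - (15 >= 26)) % (35 - 0)
p = (5 - (p >= factor)) // (5 - (factor >= p))
factor = (20 + factor) % (5 - (p >= p - 23))
handle(factor)
if factor == p:
    p = 16
p = factor
factor = factor[0]

3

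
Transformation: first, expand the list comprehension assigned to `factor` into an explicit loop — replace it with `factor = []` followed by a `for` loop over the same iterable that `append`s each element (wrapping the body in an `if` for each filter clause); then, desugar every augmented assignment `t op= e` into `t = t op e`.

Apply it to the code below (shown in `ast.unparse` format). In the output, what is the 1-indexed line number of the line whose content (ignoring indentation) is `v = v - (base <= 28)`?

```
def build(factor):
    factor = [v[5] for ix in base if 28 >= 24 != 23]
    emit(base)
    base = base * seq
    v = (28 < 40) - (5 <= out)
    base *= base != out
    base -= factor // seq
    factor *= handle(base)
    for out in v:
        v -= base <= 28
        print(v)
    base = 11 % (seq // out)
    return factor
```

Transformed code:
def build(factor):
    factor = []
    for ix in base:
        if 28 >= 24 != 23:
            factor.append(v[5])
    emit(base)
    base = base * seq
    v = (28 < 40) - (5 <= out)
    base = base * (base != out)
    base = base - factor // seq
    factor = factor * handle(base)
    for out in v:
        v = v - (base <= 28)
        print(v)
    base = 11 % (seq // out)
    return factor

13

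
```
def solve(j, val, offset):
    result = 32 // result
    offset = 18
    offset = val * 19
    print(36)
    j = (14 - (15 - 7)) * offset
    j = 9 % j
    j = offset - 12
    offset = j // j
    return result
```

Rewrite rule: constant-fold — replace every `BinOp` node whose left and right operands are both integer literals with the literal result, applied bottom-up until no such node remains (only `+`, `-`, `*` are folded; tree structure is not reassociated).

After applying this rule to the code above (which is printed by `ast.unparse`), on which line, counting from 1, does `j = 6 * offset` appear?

6

Transformed code:
def solve(j, val, offset):
    result = 32 // result
    offset = 18
    offset = val * 19
    print(36)
    j = 6 * offset
    j = 9 % j
    j = offset - 12
    offset = j // j
    return result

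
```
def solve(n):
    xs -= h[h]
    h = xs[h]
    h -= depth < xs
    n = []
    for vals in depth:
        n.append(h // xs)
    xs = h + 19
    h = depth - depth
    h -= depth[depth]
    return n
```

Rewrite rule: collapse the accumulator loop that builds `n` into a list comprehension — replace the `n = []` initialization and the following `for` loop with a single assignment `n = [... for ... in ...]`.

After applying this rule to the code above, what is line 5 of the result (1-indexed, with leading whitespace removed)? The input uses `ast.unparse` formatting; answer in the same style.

Transformed code:
def solve(n):
    xs -= h[h]
    h = xs[h]
    h -= depth < xs
    n = [h // xs for vals in depth]
    xs = h + 19
    h = depth - depth
    h -= depth[depth]
    return n

n = [h // xs for vals in depth]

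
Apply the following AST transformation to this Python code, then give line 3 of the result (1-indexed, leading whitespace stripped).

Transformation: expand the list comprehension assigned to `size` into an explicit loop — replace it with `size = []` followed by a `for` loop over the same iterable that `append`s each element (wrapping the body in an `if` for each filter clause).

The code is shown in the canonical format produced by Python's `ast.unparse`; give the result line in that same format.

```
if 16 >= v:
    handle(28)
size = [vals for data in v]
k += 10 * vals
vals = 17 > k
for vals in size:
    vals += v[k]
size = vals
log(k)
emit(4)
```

Transformed code:
if 16 >= v:
    handle(28)
size = []
for data in v:
    size.append(vals)
k += 10 * vals
vals = 17 > k
for vals in size:
    vals += v[k]
size = vals
log(k)
emit(4)

size = []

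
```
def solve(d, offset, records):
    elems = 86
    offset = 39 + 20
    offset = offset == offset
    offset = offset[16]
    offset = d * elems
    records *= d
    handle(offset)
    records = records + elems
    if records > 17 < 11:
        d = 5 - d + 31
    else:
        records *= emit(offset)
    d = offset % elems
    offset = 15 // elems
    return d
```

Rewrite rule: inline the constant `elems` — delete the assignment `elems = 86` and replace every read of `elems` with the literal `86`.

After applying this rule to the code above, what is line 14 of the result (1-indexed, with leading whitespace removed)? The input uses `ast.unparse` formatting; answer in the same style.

offset = 15 // 86

Transformed code:
def solve(d, offset, records):
    offset = 39 + 20
    offset = offset == offset
    offset = offset[16]
    offset = d * 86
    records *= d
    handle(offset)
    records = records + 86
    if records > 17 < 11:
        d = 5 - d + 31
    else:
        records *= emit(offset)
    d = offset % 86
    offset = 15 // 86
    return d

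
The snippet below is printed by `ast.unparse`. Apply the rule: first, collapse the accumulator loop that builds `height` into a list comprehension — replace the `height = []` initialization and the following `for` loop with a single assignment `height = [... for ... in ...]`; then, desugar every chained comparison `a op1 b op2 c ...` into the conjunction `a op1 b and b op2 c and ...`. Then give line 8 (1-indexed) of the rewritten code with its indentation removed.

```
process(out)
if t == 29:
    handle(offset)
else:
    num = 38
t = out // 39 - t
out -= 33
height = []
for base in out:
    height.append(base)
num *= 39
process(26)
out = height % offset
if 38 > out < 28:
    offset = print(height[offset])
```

Transformed code:
process(out)
if t == 29:
    handle(offset)
else:
    num = 38
t = out // 39 - t
out -= 33
height = [base for base in out]
num *= 39
process(26)
out = height % offset
if 38 > out and out < 28:
    offset = print(height[offset])

height = [base for base in out]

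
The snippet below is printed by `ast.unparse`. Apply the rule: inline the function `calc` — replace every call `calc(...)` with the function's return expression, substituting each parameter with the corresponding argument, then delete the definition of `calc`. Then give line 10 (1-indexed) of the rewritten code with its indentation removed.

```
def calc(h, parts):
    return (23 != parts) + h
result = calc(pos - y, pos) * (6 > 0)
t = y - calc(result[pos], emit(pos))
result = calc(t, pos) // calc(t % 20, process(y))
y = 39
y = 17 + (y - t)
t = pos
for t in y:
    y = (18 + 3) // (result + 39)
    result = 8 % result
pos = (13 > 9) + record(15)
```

pos = (13 > 9) + record(15)

Transformed code:
result = ((23 != pos) + (pos - y)) * (6 > 0)
t = y - ((23 != emit(pos)) + result[pos])
result = ((23 != pos) + t) // ((23 != process(y)) + t % 20)
y = 39
y = 17 + (y - t)
t = pos
for t in y:
    y = (18 + 3) // (result + 39)
    result = 8 % result
pos = (13 > 9) + record(15)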